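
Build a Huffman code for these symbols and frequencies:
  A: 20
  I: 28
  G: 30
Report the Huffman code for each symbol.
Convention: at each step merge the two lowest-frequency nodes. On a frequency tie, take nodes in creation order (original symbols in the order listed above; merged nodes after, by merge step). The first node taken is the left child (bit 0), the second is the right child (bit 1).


Huffman tree construction:
Step 1: Merge A(20) + I(28) = 48
Step 2: Merge G(30) + (A+I)(48) = 78
Read each symbol's code off the tree from the root (left child = 0, right child = 1).

Codes:
  A: 10 (length 2)
  I: 11 (length 2)
  G: 0 (length 1)
Average code length: 126/78 = 1.6154 bits/symbol


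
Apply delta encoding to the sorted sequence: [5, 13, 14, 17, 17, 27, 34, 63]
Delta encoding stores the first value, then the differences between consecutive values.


First value: 5
Deltas:
  13 - 5 = 8
  14 - 13 = 1
  17 - 14 = 3
  17 - 17 = 0
  27 - 17 = 10
  34 - 27 = 7
  63 - 34 = 29


Delta encoded: [5, 8, 1, 3, 0, 10, 7, 29]


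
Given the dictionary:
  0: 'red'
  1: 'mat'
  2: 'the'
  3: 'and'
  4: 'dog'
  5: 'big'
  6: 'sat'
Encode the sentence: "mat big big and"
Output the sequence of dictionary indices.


Look up each word in the dictionary:
  'mat' -> 1
  'big' -> 5
  'big' -> 5
  'and' -> 3

Encoded: [1, 5, 5, 3]


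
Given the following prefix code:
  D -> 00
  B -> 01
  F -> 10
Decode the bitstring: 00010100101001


Decoding step by step:
Bits 00 -> D
Bits 01 -> B
Bits 01 -> B
Bits 00 -> D
Bits 10 -> F
Bits 10 -> F
Bits 01 -> B


Decoded message: DBBDFFB


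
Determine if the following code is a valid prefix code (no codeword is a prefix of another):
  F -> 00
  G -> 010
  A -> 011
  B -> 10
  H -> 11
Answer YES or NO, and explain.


Checking each pair (does one codeword prefix another?):
  F='00' vs G='010': no prefix
  F='00' vs A='011': no prefix
  F='00' vs B='10': no prefix
  F='00' vs H='11': no prefix
  G='010' vs F='00': no prefix
  G='010' vs A='011': no prefix
  G='010' vs B='10': no prefix
  G='010' vs H='11': no prefix
  A='011' vs F='00': no prefix
  A='011' vs G='010': no prefix
  A='011' vs B='10': no prefix
  A='011' vs H='11': no prefix
  B='10' vs F='00': no prefix
  B='10' vs G='010': no prefix
  B='10' vs A='011': no prefix
  B='10' vs H='11': no prefix
  H='11' vs F='00': no prefix
  H='11' vs G='010': no prefix
  H='11' vs A='011': no prefix
  H='11' vs B='10': no prefix
No violation found over all pairs.

YES -- this is a valid prefix code. No codeword is a prefix of any other codeword.


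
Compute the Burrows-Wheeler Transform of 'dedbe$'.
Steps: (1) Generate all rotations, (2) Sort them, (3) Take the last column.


Rotations (sorted):
  0: $dedbe -> last char: e
  1: be$ded -> last char: d
  2: dbe$de -> last char: e
  3: dedbe$ -> last char: $
  4: e$dedb -> last char: b
  5: edbe$d -> last char: d


BWT = ede$bd


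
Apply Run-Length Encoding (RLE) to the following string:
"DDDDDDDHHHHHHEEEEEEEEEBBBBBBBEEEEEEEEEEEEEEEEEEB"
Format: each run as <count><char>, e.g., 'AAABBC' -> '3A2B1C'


Scanning runs left to right:
  i=0: run of 'D' x 7 -> '7D'
  i=7: run of 'H' x 6 -> '6H'
  i=13: run of 'E' x 9 -> '9E'
  i=22: run of 'B' x 7 -> '7B'
  i=29: run of 'E' x 18 -> '18E'
  i=47: run of 'B' x 1 -> '1B'

RLE = 7D6H9E7B18E1B


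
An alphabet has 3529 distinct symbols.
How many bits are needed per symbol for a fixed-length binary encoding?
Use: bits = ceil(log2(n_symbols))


log2(3529) = 11.785
Bracket: 2^11 = 2048 < 3529 <= 2^12 = 4096
So ceil(log2(3529)) = 12

bits = ceil(log2(3529)) = ceil(11.785) = 12 bits


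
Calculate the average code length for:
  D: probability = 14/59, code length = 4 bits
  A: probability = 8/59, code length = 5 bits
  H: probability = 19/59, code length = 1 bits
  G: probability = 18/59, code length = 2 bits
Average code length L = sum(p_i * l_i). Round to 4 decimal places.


Weighted contributions p_i * l_i:
  D: (14/59) * 4 = 56/59
  A: (8/59) * 5 = 40/59
  H: (19/59) * 1 = 19/59
  G: (18/59) * 2 = 36/59
Sum = (56 + 40 + 19 + 36)/59 = 151/59

L = 151/59 = 2.5593 bits/symbol


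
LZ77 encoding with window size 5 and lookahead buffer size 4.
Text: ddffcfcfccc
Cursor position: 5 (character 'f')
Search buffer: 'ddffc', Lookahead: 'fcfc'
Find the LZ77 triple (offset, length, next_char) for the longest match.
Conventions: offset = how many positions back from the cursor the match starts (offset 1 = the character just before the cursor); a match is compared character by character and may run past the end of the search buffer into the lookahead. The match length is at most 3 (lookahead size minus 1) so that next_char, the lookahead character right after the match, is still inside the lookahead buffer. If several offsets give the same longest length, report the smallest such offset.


Try each offset into the search buffer:
  offset=1 (pos 4, char 'c'): match length 0
  offset=2 (pos 3, char 'f'): match length 3
  offset=3 (pos 2, char 'f'): match length 1
  offset=4 (pos 1, char 'd'): match length 0
  offset=5 (pos 0, char 'd'): match length 0
Longest match has length 3 at offset 2.
next_char = character at position 5 + 3 = 8 -> 'c'

Best match: offset=2, length=3 (matching 'fcf' starting at position 3)
LZ77 triple: (2, 3, 'c')


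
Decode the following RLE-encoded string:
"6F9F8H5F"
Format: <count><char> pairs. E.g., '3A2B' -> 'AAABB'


Expanding each <count><char> pair:
  6F -> 'FFFFFF'
  9F -> 'FFFFFFFFF'
  8H -> 'HHHHHHHH'
  5F -> 'FFFFF'

Decoded = FFFFFFFFFFFFFFFHHHHHHHHFFFFF


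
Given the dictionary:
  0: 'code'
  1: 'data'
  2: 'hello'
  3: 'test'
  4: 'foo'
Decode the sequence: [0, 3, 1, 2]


Look up each index in the dictionary:
  0 -> 'code'
  3 -> 'test'
  1 -> 'data'
  2 -> 'hello'

Decoded: "code test data hello"


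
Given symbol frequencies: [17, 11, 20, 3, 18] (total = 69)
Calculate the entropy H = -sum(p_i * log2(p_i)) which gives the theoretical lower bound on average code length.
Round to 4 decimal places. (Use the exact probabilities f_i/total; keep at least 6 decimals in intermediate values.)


Per-symbol terms -p_i * log2(p_i) with p_i = f_i/69:
  p = 17/69 = 0.246377: log2(p) = -2.021062, -p*log2(p) = 0.497943
  p = 11/69 = 0.159420: log2(p) = -2.649093, -p*log2(p) = 0.422319
  p = 20/69 = 0.289855: log2(p) = -1.786596, -p*log2(p) = 0.517854
  p = 3/69 = 0.043478: log2(p) = -4.523562, -p*log2(p) = 0.196677
  p = 18/69 = 0.260870: log2(p) = -1.938599, -p*log2(p) = 0.505722
H = 0.497943 + 0.422319 + 0.517854 + 0.196677 + 0.505722 = 2.140515

H = 2.1405 bits/symbol


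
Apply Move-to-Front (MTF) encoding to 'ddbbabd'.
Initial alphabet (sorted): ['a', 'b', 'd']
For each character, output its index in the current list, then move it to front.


MTF encoding:
'd': index 2 in ['a', 'b', 'd'] -> ['d', 'a', 'b']
'd': index 0 in ['d', 'a', 'b'] -> ['d', 'a', 'b']
'b': index 2 in ['d', 'a', 'b'] -> ['b', 'd', 'a']
'b': index 0 in ['b', 'd', 'a'] -> ['b', 'd', 'a']
'a': index 2 in ['b', 'd', 'a'] -> ['a', 'b', 'd']
'b': index 1 in ['a', 'b', 'd'] -> ['b', 'a', 'd']
'd': index 2 in ['b', 'a', 'd'] -> ['d', 'b', 'a']


Output: [2, 0, 2, 0, 2, 1, 2]


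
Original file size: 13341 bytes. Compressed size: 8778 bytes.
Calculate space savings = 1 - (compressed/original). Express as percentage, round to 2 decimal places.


ratio = compressed/original = 8778/13341 = 0.657972
savings = 1 - ratio = 1 - 0.657972 = 0.342028
as a percentage: 0.342028 * 100 = 34.2%

Space savings = 1 - 8778/13341 = 34.2%


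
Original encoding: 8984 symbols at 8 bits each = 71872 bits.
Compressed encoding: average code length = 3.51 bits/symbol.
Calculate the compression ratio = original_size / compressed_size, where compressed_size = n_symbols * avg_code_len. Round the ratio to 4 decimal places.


original_size = n_symbols * orig_bits = 8984 * 8 = 71872 bits
compressed_size = n_symbols * avg_code_len = 8984 * 3.51 = 31533.84 bits
ratio = original_size / compressed_size = 71872 / 31533.84 = 2.2792

Compression ratio = 2.2792


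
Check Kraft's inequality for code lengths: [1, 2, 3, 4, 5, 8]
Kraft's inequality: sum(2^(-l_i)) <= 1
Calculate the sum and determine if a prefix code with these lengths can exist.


Sum = 2^(-1) + 2^(-2) + 2^(-3) + 2^(-4) + 2^(-5) + 2^(-8)
    = 0.5 + 0.25 + 0.125 + 0.0625 + 0.03125 + 0.00390625
    = 249/256 = 0.97265625
Since 0.97265625 <= 1, Kraft's inequality IS satisfied.
A prefix code with these lengths CAN exist.

Kraft sum = 0.97265625. Satisfied.


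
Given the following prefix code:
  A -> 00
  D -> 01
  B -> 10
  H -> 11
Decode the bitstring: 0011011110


Decoding step by step:
Bits 00 -> A
Bits 11 -> H
Bits 01 -> D
Bits 11 -> H
Bits 10 -> B


Decoded message: AHDHB


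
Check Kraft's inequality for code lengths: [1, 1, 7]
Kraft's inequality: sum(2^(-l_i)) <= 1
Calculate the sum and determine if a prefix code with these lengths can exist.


Sum = 2^(-1) + 2^(-1) + 2^(-7)
    = 0.5 + 0.5 + 0.0078125
    = 129/128 = 1.0078125
Since 1.0078125 > 1, Kraft's inequality is NOT satisfied.
A prefix code with these lengths CANNOT exist.

Kraft sum = 1.0078125. Not satisfied.


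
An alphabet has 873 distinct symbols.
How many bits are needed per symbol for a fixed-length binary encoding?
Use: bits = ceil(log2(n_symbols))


log2(873) = 9.7698
Bracket: 2^9 = 512 < 873 <= 2^10 = 1024
So ceil(log2(873)) = 10

bits = ceil(log2(873)) = ceil(9.7698) = 10 bits


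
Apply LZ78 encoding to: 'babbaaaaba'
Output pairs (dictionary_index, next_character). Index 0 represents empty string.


LZ78 encoding steps:
Dictionary: {0: ''}
Step 1: w='' (idx 0), next='b' -> output (0, 'b'), add 'b' as idx 1
Step 2: w='' (idx 0), next='a' -> output (0, 'a'), add 'a' as idx 2
Step 3: w='b' (idx 1), next='b' -> output (1, 'b'), add 'bb' as idx 3
Step 4: w='a' (idx 2), next='a' -> output (2, 'a'), add 'aa' as idx 4
Step 5: w='aa' (idx 4), next='b' -> output (4, 'b'), add 'aab' as idx 5
Step 6: w='a' (idx 2), end of input -> output (2, '')


Encoded: [(0, 'b'), (0, 'a'), (1, 'b'), (2, 'a'), (4, 'b'), (2, '')]


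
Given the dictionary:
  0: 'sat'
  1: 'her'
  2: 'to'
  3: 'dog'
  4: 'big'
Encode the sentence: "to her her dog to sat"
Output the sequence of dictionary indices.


Look up each word in the dictionary:
  'to' -> 2
  'her' -> 1
  'her' -> 1
  'dog' -> 3
  'to' -> 2
  'sat' -> 0

Encoded: [2, 1, 1, 3, 2, 0]


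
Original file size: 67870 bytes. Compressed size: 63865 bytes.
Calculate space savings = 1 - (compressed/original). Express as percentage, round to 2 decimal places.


ratio = compressed/original = 63865/67870 = 0.94099
savings = 1 - ratio = 1 - 0.94099 = 0.05901
as a percentage: 0.05901 * 100 = 5.9%

Space savings = 1 - 63865/67870 = 5.9%


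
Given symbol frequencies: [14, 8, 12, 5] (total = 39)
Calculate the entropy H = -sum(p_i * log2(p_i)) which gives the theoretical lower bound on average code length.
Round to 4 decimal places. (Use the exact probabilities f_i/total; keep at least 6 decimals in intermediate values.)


Per-symbol terms -p_i * log2(p_i) with p_i = f_i/39:
  p = 14/39 = 0.358974: log2(p) = -1.478047, -p*log2(p) = 0.530581
  p = 8/39 = 0.205128: log2(p) = -2.285402, -p*log2(p) = 0.468800
  p = 12/39 = 0.307692: log2(p) = -1.700440, -p*log2(p) = 0.523212
  p = 5/39 = 0.128205: log2(p) = -2.963474, -p*log2(p) = 0.379933
H = 0.530581 + 0.468800 + 0.523212 + 0.379933 = 1.902526

H = 1.9025 bits/symbol


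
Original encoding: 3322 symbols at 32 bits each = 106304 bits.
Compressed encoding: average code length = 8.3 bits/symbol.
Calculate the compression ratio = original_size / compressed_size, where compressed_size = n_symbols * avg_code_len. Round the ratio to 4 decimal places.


original_size = n_symbols * orig_bits = 3322 * 32 = 106304 bits
compressed_size = n_symbols * avg_code_len = 3322 * 8.3 = 27572.6 bits
ratio = original_size / compressed_size = 106304 / 27572.6 = 3.8554

Compression ratio = 3.8554


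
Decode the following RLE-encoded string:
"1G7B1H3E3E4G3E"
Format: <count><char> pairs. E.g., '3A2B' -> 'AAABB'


Expanding each <count><char> pair:
  1G -> 'G'
  7B -> 'BBBBBBB'
  1H -> 'H'
  3E -> 'EEE'
  3E -> 'EEE'
  4G -> 'GGGG'
  3E -> 'EEE'

Decoded = GBBBBBBBHEEEEEEGGGGEEE


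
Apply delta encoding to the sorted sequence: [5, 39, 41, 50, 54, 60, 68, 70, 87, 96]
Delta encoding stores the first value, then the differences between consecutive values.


First value: 5
Deltas:
  39 - 5 = 34
  41 - 39 = 2
  50 - 41 = 9
  54 - 50 = 4
  60 - 54 = 6
  68 - 60 = 8
  70 - 68 = 2
  87 - 70 = 17
  96 - 87 = 9


Delta encoded: [5, 34, 2, 9, 4, 6, 8, 2, 17, 9]


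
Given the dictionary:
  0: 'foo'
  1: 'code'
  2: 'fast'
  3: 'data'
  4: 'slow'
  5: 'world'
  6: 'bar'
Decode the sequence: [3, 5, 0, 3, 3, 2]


Look up each index in the dictionary:
  3 -> 'data'
  5 -> 'world'
  0 -> 'foo'
  3 -> 'data'
  3 -> 'data'
  2 -> 'fast'

Decoded: "data world foo data data fast"


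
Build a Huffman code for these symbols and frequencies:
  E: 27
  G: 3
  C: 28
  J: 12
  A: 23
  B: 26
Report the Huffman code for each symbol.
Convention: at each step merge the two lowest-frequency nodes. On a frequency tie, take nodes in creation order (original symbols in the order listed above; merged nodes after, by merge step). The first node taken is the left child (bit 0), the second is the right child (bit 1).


Huffman tree construction:
Step 1: Merge G(3) + J(12) = 15
Step 2: Merge (G+J)(15) + A(23) = 38
Step 3: Merge B(26) + E(27) = 53
Step 4: Merge C(28) + ((G+J)+A)(38) = 66
Step 5: Merge (B+E)(53) + (C+((G+J)+A))(66) = 119
Read each symbol's code off the tree from the root (left child = 0, right child = 1).

Codes:
  E: 01 (length 2)
  G: 1100 (length 4)
  C: 10 (length 2)
  J: 1101 (length 4)
  A: 111 (length 3)
  B: 00 (length 2)
Average code length: 291/119 = 2.4454 bits/symbol


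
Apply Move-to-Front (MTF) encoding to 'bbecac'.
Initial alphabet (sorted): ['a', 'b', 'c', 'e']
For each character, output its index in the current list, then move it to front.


MTF encoding:
'b': index 1 in ['a', 'b', 'c', 'e'] -> ['b', 'a', 'c', 'e']
'b': index 0 in ['b', 'a', 'c', 'e'] -> ['b', 'a', 'c', 'e']
'e': index 3 in ['b', 'a', 'c', 'e'] -> ['e', 'b', 'a', 'c']
'c': index 3 in ['e', 'b', 'a', 'c'] -> ['c', 'e', 'b', 'a']
'a': index 3 in ['c', 'e', 'b', 'a'] -> ['a', 'c', 'e', 'b']
'c': index 1 in ['a', 'c', 'e', 'b'] -> ['c', 'a', 'e', 'b']


Output: [1, 0, 3, 3, 3, 1]


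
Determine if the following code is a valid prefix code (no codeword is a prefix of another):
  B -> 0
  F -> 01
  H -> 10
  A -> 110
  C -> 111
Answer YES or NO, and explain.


Checking each pair (does one codeword prefix another?):
  B='0' vs F='01': prefix -- VIOLATION

NO -- this is NOT a valid prefix code. B (0) is a prefix of F (01).


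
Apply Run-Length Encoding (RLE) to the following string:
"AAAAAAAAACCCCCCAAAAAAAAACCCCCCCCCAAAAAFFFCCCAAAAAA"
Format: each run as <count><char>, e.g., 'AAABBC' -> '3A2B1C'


Scanning runs left to right:
  i=0: run of 'A' x 9 -> '9A'
  i=9: run of 'C' x 6 -> '6C'
  i=15: run of 'A' x 9 -> '9A'
  i=24: run of 'C' x 9 -> '9C'
  i=33: run of 'A' x 5 -> '5A'
  i=38: run of 'F' x 3 -> '3F'
  i=41: run of 'C' x 3 -> '3C'
  i=44: run of 'A' x 6 -> '6A'

RLE = 9A6C9A9C5A3F3C6A


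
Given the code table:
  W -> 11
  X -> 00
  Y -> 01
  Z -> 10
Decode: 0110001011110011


Decoding:
01 -> Y
10 -> Z
00 -> X
10 -> Z
11 -> W
11 -> W
00 -> X
11 -> W


Result: YZXZWWXW


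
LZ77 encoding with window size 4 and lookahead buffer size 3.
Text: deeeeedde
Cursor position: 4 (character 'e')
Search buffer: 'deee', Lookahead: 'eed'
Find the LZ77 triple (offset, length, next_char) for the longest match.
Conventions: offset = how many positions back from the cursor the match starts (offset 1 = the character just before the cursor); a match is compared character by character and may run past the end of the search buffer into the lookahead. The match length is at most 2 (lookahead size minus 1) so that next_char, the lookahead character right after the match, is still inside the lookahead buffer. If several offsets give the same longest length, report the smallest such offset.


Try each offset into the search buffer:
  offset=1 (pos 3, char 'e'): match length 2
  offset=2 (pos 2, char 'e'): match length 2
  offset=3 (pos 1, char 'e'): match length 2
  offset=4 (pos 0, char 'd'): match length 0
Longest match has length 2, found at offsets 1, 2, 3; take the smallest, offset 1.
next_char = character at position 4 + 2 = 6 -> 'd'

Best match: offset=1, length=2 (matching 'ee' starting at position 3)
LZ77 triple: (1, 2, 'd')


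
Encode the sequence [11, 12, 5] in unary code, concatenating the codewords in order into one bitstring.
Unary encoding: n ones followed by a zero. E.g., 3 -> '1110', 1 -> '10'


Encode each number as n ones followed by a terminating 0:
  11 -> 111111111110 (12 bits)
  12 -> 1111111111110 (13 bits)
  5 -> 111110 (6 bits)
Total length = 12 + 13 + 6 = 31 bits.

Unary([11, 12, 5]) = 1111111111101111111111110111110 (31 bits)


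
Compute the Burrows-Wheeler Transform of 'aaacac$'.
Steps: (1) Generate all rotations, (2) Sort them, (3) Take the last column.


Rotations (sorted):
  0: $aaacac -> last char: c
  1: aaacac$ -> last char: $
  2: aacac$a -> last char: a
  3: ac$aaac -> last char: c
  4: acac$aa -> last char: a
  5: c$aaaca -> last char: a
  6: cac$aaa -> last char: a


BWT = c$acaaa


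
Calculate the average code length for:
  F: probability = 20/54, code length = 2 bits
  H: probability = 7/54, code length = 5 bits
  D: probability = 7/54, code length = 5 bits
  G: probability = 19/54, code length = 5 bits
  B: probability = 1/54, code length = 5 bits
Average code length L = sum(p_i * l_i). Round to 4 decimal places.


Weighted contributions p_i * l_i:
  F: (20/54) * 2 = 40/54
  H: (7/54) * 5 = 35/54
  D: (7/54) * 5 = 35/54
  G: (19/54) * 5 = 95/54
  B: (1/54) * 5 = 5/54
Sum = (40 + 35 + 35 + 95 + 5)/54 = 210/54

L = 210/54 = 3.8889 bits/symbol


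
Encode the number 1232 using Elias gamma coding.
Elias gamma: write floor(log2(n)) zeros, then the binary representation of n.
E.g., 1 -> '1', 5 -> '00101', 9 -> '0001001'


num_bits = floor(log2(1232)) + 1 = 11
leading_zeros = num_bits - 1 = 10
binary(1232) = 10011010000

Elias gamma(1232) = '0000000000' + '10011010000' = 000000000010011010000 (21 bits)


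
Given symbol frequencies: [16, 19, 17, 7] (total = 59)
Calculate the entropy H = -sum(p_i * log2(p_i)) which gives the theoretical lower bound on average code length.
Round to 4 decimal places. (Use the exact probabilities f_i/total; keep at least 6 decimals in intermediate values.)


Per-symbol terms -p_i * log2(p_i) with p_i = f_i/59:
  p = 16/59 = 0.271186: log2(p) = -1.882643, -p*log2(p) = 0.510547
  p = 19/59 = 0.322034: log2(p) = -1.634716, -p*log2(p) = 0.526434
  p = 17/59 = 0.288136: log2(p) = -1.795180, -p*log2(p) = 0.517255
  p = 7/59 = 0.118644: log2(p) = -3.075288, -p*log2(p) = 0.364865
H = 0.510547 + 0.526434 + 0.517255 + 0.364865 = 1.919101

H = 1.9191 bits/symbol


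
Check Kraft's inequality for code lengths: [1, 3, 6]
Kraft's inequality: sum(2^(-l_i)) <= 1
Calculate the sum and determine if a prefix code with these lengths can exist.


Sum = 2^(-1) + 2^(-3) + 2^(-6)
    = 0.5 + 0.125 + 0.015625
    = 41/64 = 0.640625
Since 0.640625 <= 1, Kraft's inequality IS satisfied.
A prefix code with these lengths CAN exist.

Kraft sum = 0.640625. Satisfied.


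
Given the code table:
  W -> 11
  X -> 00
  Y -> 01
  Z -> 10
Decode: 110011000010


Decoding:
11 -> W
00 -> X
11 -> W
00 -> X
00 -> X
10 -> Z


Result: WXWXXZ


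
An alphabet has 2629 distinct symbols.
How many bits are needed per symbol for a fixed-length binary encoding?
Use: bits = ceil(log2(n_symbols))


log2(2629) = 11.3603
Bracket: 2^11 = 2048 < 2629 <= 2^12 = 4096
So ceil(log2(2629)) = 12

bits = ceil(log2(2629)) = ceil(11.3603) = 12 bits


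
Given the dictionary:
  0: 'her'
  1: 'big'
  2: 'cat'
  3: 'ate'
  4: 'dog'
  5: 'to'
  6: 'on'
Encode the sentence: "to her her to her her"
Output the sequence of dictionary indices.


Look up each word in the dictionary:
  'to' -> 5
  'her' -> 0
  'her' -> 0
  'to' -> 5
  'her' -> 0
  'her' -> 0

Encoded: [5, 0, 0, 5, 0, 0]


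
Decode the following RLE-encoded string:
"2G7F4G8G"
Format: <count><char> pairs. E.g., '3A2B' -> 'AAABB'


Expanding each <count><char> pair:
  2G -> 'GG'
  7F -> 'FFFFFFF'
  4G -> 'GGGG'
  8G -> 'GGGGGGGG'

Decoded = GGFFFFFFFGGGGGGGGGGGG


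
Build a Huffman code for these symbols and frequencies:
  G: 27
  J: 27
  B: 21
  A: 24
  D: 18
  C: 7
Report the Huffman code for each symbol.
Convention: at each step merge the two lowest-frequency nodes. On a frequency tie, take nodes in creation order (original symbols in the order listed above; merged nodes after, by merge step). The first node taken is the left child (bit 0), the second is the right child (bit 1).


Huffman tree construction:
Step 1: Merge C(7) + D(18) = 25
Step 2: Merge B(21) + A(24) = 45
Step 3: Merge (C+D)(25) + G(27) = 52
Step 4: Merge J(27) + (B+A)(45) = 72
Step 5: Merge ((C+D)+G)(52) + (J+(B+A))(72) = 124
Read each symbol's code off the tree from the root (left child = 0, right child = 1).

Codes:
  G: 01 (length 2)
  J: 10 (length 2)
  B: 110 (length 3)
  A: 111 (length 3)
  D: 001 (length 3)
  C: 000 (length 3)
Average code length: 318/124 = 2.5645 bits/symbol


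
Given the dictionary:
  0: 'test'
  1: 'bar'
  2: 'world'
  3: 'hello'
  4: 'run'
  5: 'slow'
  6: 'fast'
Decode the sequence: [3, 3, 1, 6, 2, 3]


Look up each index in the dictionary:
  3 -> 'hello'
  3 -> 'hello'
  1 -> 'bar'
  6 -> 'fast'
  2 -> 'world'
  3 -> 'hello'

Decoded: "hello hello bar fast world hello"


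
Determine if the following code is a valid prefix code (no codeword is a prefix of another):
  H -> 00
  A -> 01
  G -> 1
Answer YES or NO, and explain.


Checking each pair (does one codeword prefix another?):
  H='00' vs A='01': no prefix
  H='00' vs G='1': no prefix
  A='01' vs H='00': no prefix
  A='01' vs G='1': no prefix
  G='1' vs H='00': no prefix
  G='1' vs A='01': no prefix
No violation found over all pairs.

YES -- this is a valid prefix code. No codeword is a prefix of any other codeword.


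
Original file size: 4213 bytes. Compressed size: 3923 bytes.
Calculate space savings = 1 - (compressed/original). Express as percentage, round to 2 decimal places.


ratio = compressed/original = 3923/4213 = 0.931165
savings = 1 - ratio = 1 - 0.931165 = 0.068835
as a percentage: 0.068835 * 100 = 6.88%

Space savings = 1 - 3923/4213 = 6.88%


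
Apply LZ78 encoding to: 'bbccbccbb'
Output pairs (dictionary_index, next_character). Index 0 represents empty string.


LZ78 encoding steps:
Dictionary: {0: ''}
Step 1: w='' (idx 0), next='b' -> output (0, 'b'), add 'b' as idx 1
Step 2: w='b' (idx 1), next='c' -> output (1, 'c'), add 'bc' as idx 2
Step 3: w='' (idx 0), next='c' -> output (0, 'c'), add 'c' as idx 3
Step 4: w='bc' (idx 2), next='c' -> output (2, 'c'), add 'bcc' as idx 4
Step 5: w='b' (idx 1), next='b' -> output (1, 'b'), add 'bb' as idx 5


Encoded: [(0, 'b'), (1, 'c'), (0, 'c'), (2, 'c'), (1, 'b')]


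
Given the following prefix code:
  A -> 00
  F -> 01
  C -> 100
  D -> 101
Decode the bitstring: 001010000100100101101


Decoding step by step:
Bits 00 -> A
Bits 101 -> D
Bits 00 -> A
Bits 00 -> A
Bits 100 -> C
Bits 100 -> C
Bits 101 -> D
Bits 101 -> D


Decoded message: ADAACCDD


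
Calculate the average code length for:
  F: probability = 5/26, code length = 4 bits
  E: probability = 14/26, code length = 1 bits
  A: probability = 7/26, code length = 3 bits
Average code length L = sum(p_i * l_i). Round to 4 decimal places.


Weighted contributions p_i * l_i:
  F: (5/26) * 4 = 20/26
  E: (14/26) * 1 = 14/26
  A: (7/26) * 3 = 21/26
Sum = (20 + 14 + 21)/26 = 55/26

L = 55/26 = 2.1154 bits/symbol


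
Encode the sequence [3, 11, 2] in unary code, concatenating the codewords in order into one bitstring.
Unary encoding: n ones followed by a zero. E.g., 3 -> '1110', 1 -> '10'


Encode each number as n ones followed by a terminating 0:
  3 -> 1110 (4 bits)
  11 -> 111111111110 (12 bits)
  2 -> 110 (3 bits)
Total length = 4 + 12 + 3 = 19 bits.

Unary([3, 11, 2]) = 1110111111111110110 (19 bits)


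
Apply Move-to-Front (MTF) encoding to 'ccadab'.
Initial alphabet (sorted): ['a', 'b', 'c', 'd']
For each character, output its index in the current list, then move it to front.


MTF encoding:
'c': index 2 in ['a', 'b', 'c', 'd'] -> ['c', 'a', 'b', 'd']
'c': index 0 in ['c', 'a', 'b', 'd'] -> ['c', 'a', 'b', 'd']
'a': index 1 in ['c', 'a', 'b', 'd'] -> ['a', 'c', 'b', 'd']
'd': index 3 in ['a', 'c', 'b', 'd'] -> ['d', 'a', 'c', 'b']
'a': index 1 in ['d', 'a', 'c', 'b'] -> ['a', 'd', 'c', 'b']
'b': index 3 in ['a', 'd', 'c', 'b'] -> ['b', 'a', 'd', 'c']


Output: [2, 0, 1, 3, 1, 3]


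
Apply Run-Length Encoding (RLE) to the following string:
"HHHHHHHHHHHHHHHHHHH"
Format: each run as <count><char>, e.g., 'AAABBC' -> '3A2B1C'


Scanning runs left to right:
  i=0: run of 'H' x 19 -> '19H'

RLE = 19H


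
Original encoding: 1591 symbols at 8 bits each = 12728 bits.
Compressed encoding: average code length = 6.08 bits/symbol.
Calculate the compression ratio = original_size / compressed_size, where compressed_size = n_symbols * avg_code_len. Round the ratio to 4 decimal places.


original_size = n_symbols * orig_bits = 1591 * 8 = 12728 bits
compressed_size = n_symbols * avg_code_len = 1591 * 6.08 = 9673.28 bits
ratio = original_size / compressed_size = 12728 / 9673.28 = 1.3158

Compression ratio = 1.3158


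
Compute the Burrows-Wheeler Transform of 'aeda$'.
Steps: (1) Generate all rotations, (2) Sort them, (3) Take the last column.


Rotations (sorted):
  0: $aeda -> last char: a
  1: a$aed -> last char: d
  2: aeda$ -> last char: $
  3: da$ae -> last char: e
  4: eda$a -> last char: a


BWT = ad$ea


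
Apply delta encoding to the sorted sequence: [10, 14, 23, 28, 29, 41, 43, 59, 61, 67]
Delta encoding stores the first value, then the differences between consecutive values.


First value: 10
Deltas:
  14 - 10 = 4
  23 - 14 = 9
  28 - 23 = 5
  29 - 28 = 1
  41 - 29 = 12
  43 - 41 = 2
  59 - 43 = 16
  61 - 59 = 2
  67 - 61 = 6


Delta encoded: [10, 4, 9, 5, 1, 12, 2, 16, 2, 6]


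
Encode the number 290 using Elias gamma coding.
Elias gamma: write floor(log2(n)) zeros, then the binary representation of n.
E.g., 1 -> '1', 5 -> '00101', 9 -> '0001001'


num_bits = floor(log2(290)) + 1 = 9
leading_zeros = num_bits - 1 = 8
binary(290) = 100100010

Elias gamma(290) = '00000000' + '100100010' = 00000000100100010 (17 bits)


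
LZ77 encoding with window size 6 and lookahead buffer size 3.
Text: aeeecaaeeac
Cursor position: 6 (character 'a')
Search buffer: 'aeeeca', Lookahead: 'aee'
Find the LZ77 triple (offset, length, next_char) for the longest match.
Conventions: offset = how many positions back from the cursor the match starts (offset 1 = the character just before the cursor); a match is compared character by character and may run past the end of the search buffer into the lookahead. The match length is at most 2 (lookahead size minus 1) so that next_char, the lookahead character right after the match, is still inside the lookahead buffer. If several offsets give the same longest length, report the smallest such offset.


Try each offset into the search buffer:
  offset=1 (pos 5, char 'a'): match length 1
  offset=2 (pos 4, char 'c'): match length 0
  offset=3 (pos 3, char 'e'): match length 0
  offset=4 (pos 2, char 'e'): match length 0
  offset=5 (pos 1, char 'e'): match length 0
  offset=6 (pos 0, char 'a'): match length 2
Longest match has length 2 at offset 6.
next_char = character at position 6 + 2 = 8 -> 'e'

Best match: offset=6, length=2 (matching 'ae' starting at position 0)
LZ77 triple: (6, 2, 'e')


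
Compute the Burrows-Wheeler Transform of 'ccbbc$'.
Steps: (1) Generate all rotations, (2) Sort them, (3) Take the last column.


Rotations (sorted):
  0: $ccbbc -> last char: c
  1: bbc$cc -> last char: c
  2: bc$ccb -> last char: b
  3: c$ccbb -> last char: b
  4: cbbc$c -> last char: c
  5: ccbbc$ -> last char: $


BWT = ccbbc$


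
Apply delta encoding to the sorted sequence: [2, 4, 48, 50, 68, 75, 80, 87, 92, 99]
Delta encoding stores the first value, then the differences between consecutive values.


First value: 2
Deltas:
  4 - 2 = 2
  48 - 4 = 44
  50 - 48 = 2
  68 - 50 = 18
  75 - 68 = 7
  80 - 75 = 5
  87 - 80 = 7
  92 - 87 = 5
  99 - 92 = 7


Delta encoded: [2, 2, 44, 2, 18, 7, 5, 7, 5, 7]


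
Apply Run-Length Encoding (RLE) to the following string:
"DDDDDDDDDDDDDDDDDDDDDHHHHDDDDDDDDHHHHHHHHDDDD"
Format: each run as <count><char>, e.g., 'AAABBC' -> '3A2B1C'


Scanning runs left to right:
  i=0: run of 'D' x 21 -> '21D'
  i=21: run of 'H' x 4 -> '4H'
  i=25: run of 'D' x 8 -> '8D'
  i=33: run of 'H' x 8 -> '8H'
  i=41: run of 'D' x 4 -> '4D'

RLE = 21D4H8D8H4D


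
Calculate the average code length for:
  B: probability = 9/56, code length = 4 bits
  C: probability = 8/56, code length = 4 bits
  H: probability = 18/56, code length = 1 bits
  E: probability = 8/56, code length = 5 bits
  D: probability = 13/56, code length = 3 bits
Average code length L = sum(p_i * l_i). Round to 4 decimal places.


Weighted contributions p_i * l_i:
  B: (9/56) * 4 = 36/56
  C: (8/56) * 4 = 32/56
  H: (18/56) * 1 = 18/56
  E: (8/56) * 5 = 40/56
  D: (13/56) * 3 = 39/56
Sum = (36 + 32 + 18 + 40 + 39)/56 = 165/56

L = 165/56 = 2.9464 bits/symbol


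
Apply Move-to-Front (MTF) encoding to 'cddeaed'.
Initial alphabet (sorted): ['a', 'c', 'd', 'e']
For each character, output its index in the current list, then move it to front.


MTF encoding:
'c': index 1 in ['a', 'c', 'd', 'e'] -> ['c', 'a', 'd', 'e']
'd': index 2 in ['c', 'a', 'd', 'e'] -> ['d', 'c', 'a', 'e']
'd': index 0 in ['d', 'c', 'a', 'e'] -> ['d', 'c', 'a', 'e']
'e': index 3 in ['d', 'c', 'a', 'e'] -> ['e', 'd', 'c', 'a']
'a': index 3 in ['e', 'd', 'c', 'a'] -> ['a', 'e', 'd', 'c']
'e': index 1 in ['a', 'e', 'd', 'c'] -> ['e', 'a', 'd', 'c']
'd': index 2 in ['e', 'a', 'd', 'c'] -> ['d', 'e', 'a', 'c']


Output: [1, 2, 0, 3, 3, 1, 2]


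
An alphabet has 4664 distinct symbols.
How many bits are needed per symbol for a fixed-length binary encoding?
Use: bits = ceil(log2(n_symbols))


log2(4664) = 12.1874
Bracket: 2^12 = 4096 < 4664 <= 2^13 = 8192
So ceil(log2(4664)) = 13

bits = ceil(log2(4664)) = ceil(12.1874) = 13 bits


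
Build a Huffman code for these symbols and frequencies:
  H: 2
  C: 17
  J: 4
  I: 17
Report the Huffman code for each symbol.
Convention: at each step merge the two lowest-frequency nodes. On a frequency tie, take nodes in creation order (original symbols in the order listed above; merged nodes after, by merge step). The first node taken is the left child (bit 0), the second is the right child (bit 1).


Huffman tree construction:
Step 1: Merge H(2) + J(4) = 6
Step 2: Merge (H+J)(6) + C(17) = 23
Step 3: Merge I(17) + ((H+J)+C)(23) = 40
Read each symbol's code off the tree from the root (left child = 0, right child = 1).

Codes:
  H: 100 (length 3)
  C: 11 (length 2)
  J: 101 (length 3)
  I: 0 (length 1)
Average code length: 69/40 = 1.7250 bits/symbol


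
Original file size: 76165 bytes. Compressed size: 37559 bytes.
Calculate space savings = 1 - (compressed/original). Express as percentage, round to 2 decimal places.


ratio = compressed/original = 37559/76165 = 0.493127
savings = 1 - ratio = 1 - 0.493127 = 0.506873
as a percentage: 0.506873 * 100 = 50.69%

Space savings = 1 - 37559/76165 = 50.69%


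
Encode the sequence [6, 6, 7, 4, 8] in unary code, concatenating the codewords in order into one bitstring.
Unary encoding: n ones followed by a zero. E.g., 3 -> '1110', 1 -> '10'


Encode each number as n ones followed by a terminating 0:
  6 -> 1111110 (7 bits)
  6 -> 1111110 (7 bits)
  7 -> 11111110 (8 bits)
  4 -> 11110 (5 bits)
  8 -> 111111110 (9 bits)
Total length = 7 + 7 + 8 + 5 + 9 = 36 bits.

Unary([6, 6, 7, 4, 8]) = 111111011111101111111011110111111110 (36 bits)


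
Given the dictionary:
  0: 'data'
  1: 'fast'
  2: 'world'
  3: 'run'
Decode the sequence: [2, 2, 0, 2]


Look up each index in the dictionary:
  2 -> 'world'
  2 -> 'world'
  0 -> 'data'
  2 -> 'world'

Decoded: "world world data world"


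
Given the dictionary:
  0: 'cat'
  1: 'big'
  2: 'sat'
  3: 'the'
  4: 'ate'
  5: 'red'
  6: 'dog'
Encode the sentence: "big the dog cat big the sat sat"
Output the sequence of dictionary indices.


Look up each word in the dictionary:
  'big' -> 1
  'the' -> 3
  'dog' -> 6
  'cat' -> 0
  'big' -> 1
  'the' -> 3
  'sat' -> 2
  'sat' -> 2

Encoded: [1, 3, 6, 0, 1, 3, 2, 2]


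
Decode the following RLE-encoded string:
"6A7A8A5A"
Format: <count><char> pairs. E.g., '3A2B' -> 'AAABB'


Expanding each <count><char> pair:
  6A -> 'AAAAAA'
  7A -> 'AAAAAAA'
  8A -> 'AAAAAAAA'
  5A -> 'AAAAA'

Decoded = AAAAAAAAAAAAAAAAAAAAAAAAAA


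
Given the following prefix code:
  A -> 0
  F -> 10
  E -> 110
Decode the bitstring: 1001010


Decoding step by step:
Bits 10 -> F
Bits 0 -> A
Bits 10 -> F
Bits 10 -> F


Decoded message: FAFF


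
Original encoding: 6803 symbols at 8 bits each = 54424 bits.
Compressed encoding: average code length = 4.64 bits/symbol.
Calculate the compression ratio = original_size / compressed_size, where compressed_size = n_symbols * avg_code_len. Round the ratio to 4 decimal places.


original_size = n_symbols * orig_bits = 6803 * 8 = 54424 bits
compressed_size = n_symbols * avg_code_len = 6803 * 4.64 = 31565.92 bits
ratio = original_size / compressed_size = 54424 / 31565.92 = 1.7241

Compression ratio = 1.7241


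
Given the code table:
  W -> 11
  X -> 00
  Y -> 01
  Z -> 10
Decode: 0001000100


Decoding:
00 -> X
01 -> Y
00 -> X
01 -> Y
00 -> X


Result: XYXYX


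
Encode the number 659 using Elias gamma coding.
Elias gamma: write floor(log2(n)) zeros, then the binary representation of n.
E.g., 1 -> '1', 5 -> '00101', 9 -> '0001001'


num_bits = floor(log2(659)) + 1 = 10
leading_zeros = num_bits - 1 = 9
binary(659) = 1010010011

Elias gamma(659) = '000000000' + '1010010011' = 0000000001010010011 (19 bits)


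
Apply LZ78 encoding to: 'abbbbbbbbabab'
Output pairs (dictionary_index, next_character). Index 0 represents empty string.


LZ78 encoding steps:
Dictionary: {0: ''}
Step 1: w='' (idx 0), next='a' -> output (0, 'a'), add 'a' as idx 1
Step 2: w='' (idx 0), next='b' -> output (0, 'b'), add 'b' as idx 2
Step 3: w='b' (idx 2), next='b' -> output (2, 'b'), add 'bb' as idx 3
Step 4: w='bb' (idx 3), next='b' -> output (3, 'b'), add 'bbb' as idx 4
Step 5: w='bb' (idx 3), next='a' -> output (3, 'a'), add 'bba' as idx 5
Step 6: w='b' (idx 2), next='a' -> output (2, 'a'), add 'ba' as idx 6
Step 7: w='b' (idx 2), end of input -> output (2, '')


Encoded: [(0, 'a'), (0, 'b'), (2, 'b'), (3, 'b'), (3, 'a'), (2, 'a'), (2, '')]


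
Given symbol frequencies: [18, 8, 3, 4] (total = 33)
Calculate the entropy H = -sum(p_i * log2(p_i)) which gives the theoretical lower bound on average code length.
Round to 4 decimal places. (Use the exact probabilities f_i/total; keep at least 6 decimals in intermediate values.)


Per-symbol terms -p_i * log2(p_i) with p_i = f_i/33:
  p = 18/33 = 0.545455: log2(p) = -0.874469, -p*log2(p) = 0.476983
  p = 8/33 = 0.242424: log2(p) = -2.044394, -p*log2(p) = 0.495611
  p = 3/33 = 0.090909: log2(p) = -3.459432, -p*log2(p) = 0.314494
  p = 4/33 = 0.121212: log2(p) = -3.044394, -p*log2(p) = 0.369017
H = 0.476983 + 0.495611 + 0.314494 + 0.369017 = 1.656105

H = 1.6561 bits/symbol


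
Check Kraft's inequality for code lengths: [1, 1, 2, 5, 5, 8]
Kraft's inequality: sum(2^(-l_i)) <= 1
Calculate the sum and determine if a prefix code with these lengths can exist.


Sum = 2^(-1) + 2^(-1) + 2^(-2) + 2^(-5) + 2^(-5) + 2^(-8)
    = 0.5 + 0.5 + 0.25 + 0.03125 + 0.03125 + 0.00390625
    = 337/256 = 1.31640625
Since 1.31640625 > 1, Kraft's inequality is NOT satisfied.
A prefix code with these lengths CANNOT exist.

Kraft sum = 1.31640625. Not satisfied.


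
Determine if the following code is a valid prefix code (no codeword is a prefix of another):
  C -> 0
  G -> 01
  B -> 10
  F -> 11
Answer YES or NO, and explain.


Checking each pair (does one codeword prefix another?):
  C='0' vs G='01': prefix -- VIOLATION

NO -- this is NOT a valid prefix code. C (0) is a prefix of G (01).


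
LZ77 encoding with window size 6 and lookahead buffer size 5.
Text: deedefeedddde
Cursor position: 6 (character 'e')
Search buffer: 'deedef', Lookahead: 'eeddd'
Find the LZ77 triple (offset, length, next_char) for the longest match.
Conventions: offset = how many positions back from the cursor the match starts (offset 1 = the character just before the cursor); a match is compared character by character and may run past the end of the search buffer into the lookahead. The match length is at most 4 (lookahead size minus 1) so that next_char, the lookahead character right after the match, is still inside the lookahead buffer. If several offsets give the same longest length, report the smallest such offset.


Try each offset into the search buffer:
  offset=1 (pos 5, char 'f'): match length 0
  offset=2 (pos 4, char 'e'): match length 1
  offset=3 (pos 3, char 'd'): match length 0
  offset=4 (pos 2, char 'e'): match length 1
  offset=5 (pos 1, char 'e'): match length 3
  offset=6 (pos 0, char 'd'): match length 0
Longest match has length 3 at offset 5.
next_char = character at position 6 + 3 = 9 -> 'd'

Best match: offset=5, length=3 (matching 'eed' starting at position 1)
LZ77 triple: (5, 3, 'd')


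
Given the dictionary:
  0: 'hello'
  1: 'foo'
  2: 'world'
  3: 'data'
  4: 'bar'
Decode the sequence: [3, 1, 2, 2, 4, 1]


Look up each index in the dictionary:
  3 -> 'data'
  1 -> 'foo'
  2 -> 'world'
  2 -> 'world'
  4 -> 'bar'
  1 -> 'foo'

Decoded: "data foo world world bar foo"


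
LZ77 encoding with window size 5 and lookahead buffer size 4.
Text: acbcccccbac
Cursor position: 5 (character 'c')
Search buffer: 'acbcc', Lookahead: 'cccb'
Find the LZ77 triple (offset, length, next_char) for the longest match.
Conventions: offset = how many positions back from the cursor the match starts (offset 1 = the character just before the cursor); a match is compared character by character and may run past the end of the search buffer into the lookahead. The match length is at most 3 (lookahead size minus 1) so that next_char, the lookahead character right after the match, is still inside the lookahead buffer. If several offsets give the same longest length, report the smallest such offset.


Try each offset into the search buffer:
  offset=1 (pos 4, char 'c'): match length 3
  offset=2 (pos 3, char 'c'): match length 3
  offset=3 (pos 2, char 'b'): match length 0
  offset=4 (pos 1, char 'c'): match length 1
  offset=5 (pos 0, char 'a'): match length 0
Longest match has length 3, found at offsets 1, 2; take the smallest, offset 1.
next_char = character at position 5 + 3 = 8 -> 'b'

Best match: offset=1, length=3 (matching 'ccc' starting at position 4)
LZ77 triple: (1, 3, 'b')


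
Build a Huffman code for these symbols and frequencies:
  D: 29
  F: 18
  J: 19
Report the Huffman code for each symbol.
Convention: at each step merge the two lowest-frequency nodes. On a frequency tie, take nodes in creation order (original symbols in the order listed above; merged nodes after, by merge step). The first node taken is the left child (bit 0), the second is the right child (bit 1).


Huffman tree construction:
Step 1: Merge F(18) + J(19) = 37
Step 2: Merge D(29) + (F+J)(37) = 66
Read each symbol's code off the tree from the root (left child = 0, right child = 1).

Codes:
  D: 0 (length 1)
  F: 10 (length 2)
  J: 11 (length 2)
Average code length: 103/66 = 1.5606 bits/symbol


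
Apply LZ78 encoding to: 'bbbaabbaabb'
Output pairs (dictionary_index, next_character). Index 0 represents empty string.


LZ78 encoding steps:
Dictionary: {0: ''}
Step 1: w='' (idx 0), next='b' -> output (0, 'b'), add 'b' as idx 1
Step 2: w='b' (idx 1), next='b' -> output (1, 'b'), add 'bb' as idx 2
Step 3: w='' (idx 0), next='a' -> output (0, 'a'), add 'a' as idx 3
Step 4: w='a' (idx 3), next='b' -> output (3, 'b'), add 'ab' as idx 4
Step 5: w='b' (idx 1), next='a' -> output (1, 'a'), add 'ba' as idx 5
Step 6: w='ab' (idx 4), next='b' -> output (4, 'b'), add 'abb' as idx 6


Encoded: [(0, 'b'), (1, 'b'), (0, 'a'), (3, 'b'), (1, 'a'), (4, 'b')]
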